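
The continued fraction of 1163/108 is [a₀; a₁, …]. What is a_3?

3

1163 = 10·108 + 83   →  a_0 = 10
108 = 1·83 + 25   →  a_1 = 1
83 = 3·25 + 8   →  a_2 = 3
25 = 3·8 + 1   →  a_3 = 3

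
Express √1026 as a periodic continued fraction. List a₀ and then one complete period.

[32; 32, 64]

a₀ = ⌊√1026⌋ = 32.
With m₀=0, d₀=1 and mₖ₊₁ = dₖaₖ − mₖ, dₖ₊₁ = (n − mₖ₊₁²)/dₖ, aₖ₊₁ = ⌊(a₀+mₖ₊₁)/dₖ₊₁⌋:
  k=1: m=32, d=2, a=32
  k=2: m=32, d=1, a=64
d=1 and a=2a₀=64 at k=2, so the next step gives (m, d) = (32, 2) again — its k=1 value — and the period has length 2.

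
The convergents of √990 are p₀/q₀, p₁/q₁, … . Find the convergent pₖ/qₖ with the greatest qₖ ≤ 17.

√990 = [31; 2, 6, 2, 62, …] (period length 4).
Convergents:
  p_0/q_0 = 31/1
  p_1/q_1 = 63/2
  p_2/q_2 = 409/13
  p_3/q_3 = 881/28
q_2 = 13 ≤ 17 < 28 = q_3, so the answer is 409/13.

409/13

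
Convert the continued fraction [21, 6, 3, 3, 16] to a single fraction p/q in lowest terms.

21730/1027

Using pₖ = aₖpₖ₋₁ + pₖ₋₂ and qₖ = aₖqₖ₋₁ + qₖ₋₂:
  k=0: a=21, p=21, q=1
  k=1: a=6, p=127, q=6
  k=2: a=3, p=402, q=19
  k=3: a=3, p=1333, q=63
  k=4: a=16, p=21730, q=1027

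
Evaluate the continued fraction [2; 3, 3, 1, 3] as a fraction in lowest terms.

113/49

Fold from the inside: start with 3/1.
  1 + 1/3 = 4/3
  3 + 3/4 = 15/4
  3 + 4/15 = 49/15
  2 + 15/49 = 113/49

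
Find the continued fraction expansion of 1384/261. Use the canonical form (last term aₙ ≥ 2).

1384 = 5*261 + 79
261 = 3*79 + 24
79 = 3*24 + 7
24 = 3*7 + 3
7 = 2*3 + 1
3 = 3*1 + 0  (stop)
So 1384/261 = [5; 3, 3, 3, 2, 3].

[5; 3, 3, 3, 2, 3]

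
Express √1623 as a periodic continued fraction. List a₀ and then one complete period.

a₀ = ⌊√1623⌋ = 40.
With m₀=0, d₀=1 and mₖ₊₁ = dₖaₖ − mₖ, dₖ₊₁ = (n − mₖ₊₁²)/dₖ, aₖ₊₁ = ⌊(a₀+mₖ₊₁)/dₖ₊₁⌋:
  k=1: m=40, d=23, a=3
  k=2: m=29, d=34, a=2
  k=3: m=39, d=3, a=26
  k=4: m=39, d=34, a=2
  k=5: m=29, d=23, a=3
  k=6: m=40, d=1, a=80
d=1 and a=2a₀=80 at k=6, so the next step gives (m, d) = (40, 23) again — its k=1 value — and the period has length 6.

[40; 3, 2, 26, 2, 3, 80]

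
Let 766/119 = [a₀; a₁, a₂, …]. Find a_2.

3

766 = 6·119 + 52   →  a_0 = 6
119 = 2·52 + 15   →  a_1 = 2
52 = 3·15 + 7   →  a_2 = 3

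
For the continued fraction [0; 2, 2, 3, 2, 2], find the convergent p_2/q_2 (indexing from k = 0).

Using pₖ = aₖpₖ₋₁ + pₖ₋₂, qₖ = aₖqₖ₋₁ + qₖ₋₂ (with p₋₁=1, p₋₂=0, q₋₁=0, q₋₂=1):
  k=0: a=0, p=0, q=1
  k=1: a=2, p=1, q=2
  k=2: a=2, p=2, q=5

2/5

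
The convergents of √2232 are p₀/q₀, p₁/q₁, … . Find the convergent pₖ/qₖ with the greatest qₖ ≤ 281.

7937/168

√2232 = [47; 4, 10, 4, 94, …] (period length 4).
Convergents:
  p_0/q_0 = 47/1
  p_1/q_1 = 189/4
  p_2/q_2 = 1937/41
  p_3/q_3 = 7937/168
  p_4/q_4 = 748015/15833
q_3 = 168 ≤ 281 < 15833 = q_4, so the answer is 7937/168.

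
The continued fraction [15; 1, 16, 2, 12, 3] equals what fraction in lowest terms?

21459/1346

Using pₖ = aₖpₖ₋₁ + pₖ₋₂ and qₖ = aₖqₖ₋₁ + qₖ₋₂:
  k=0: a=15, p=15, q=1
  k=1: a=1, p=16, q=1
  k=2: a=16, p=271, q=17
  k=3: a=2, p=558, q=35
  k=4: a=12, p=6967, q=437
  k=5: a=3, p=21459, q=1346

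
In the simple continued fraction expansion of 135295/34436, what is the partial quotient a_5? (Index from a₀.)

16

135295 = 3·34436 + 31987   →  a_0 = 3
34436 = 1·31987 + 2449   →  a_1 = 1
31987 = 13·2449 + 150   →  a_2 = 13
2449 = 16·150 + 49   →  a_3 = 16
150 = 3·49 + 3   →  a_4 = 3
49 = 16·3 + 1   →  a_5 = 16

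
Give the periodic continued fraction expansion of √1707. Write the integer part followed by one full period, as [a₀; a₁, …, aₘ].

a₀ = ⌊√1707⌋ = 41.
With m₀=0, d₀=1 and mₖ₊₁ = dₖaₖ − mₖ, dₖ₊₁ = (n − mₖ₊₁²)/dₖ, aₖ₊₁ = ⌊(a₀+mₖ₊₁)/dₖ₊₁⌋:
  k=1: m=41, d=26, a=3
  k=2: m=37, d=13, a=6
  k=3: m=41, d=2, a=41
  k=4: m=41, d=13, a=6
  k=5: m=37, d=26, a=3
  k=6: m=41, d=1, a=82
d=1 and a=2a₀=82 at k=6, so the next step gives (m, d) = (41, 26) again — its k=1 value — and the period has length 6.

[41; 3, 6, 41, 6, 3, 82]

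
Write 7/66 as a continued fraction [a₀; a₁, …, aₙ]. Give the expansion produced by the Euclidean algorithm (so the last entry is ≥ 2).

[0; 9, 2, 3]

7 = 0*66 + 7
66 = 9*7 + 3
7 = 2*3 + 1
3 = 3*1 + 0  (stop)
So 7/66 = [0; 9, 2, 3].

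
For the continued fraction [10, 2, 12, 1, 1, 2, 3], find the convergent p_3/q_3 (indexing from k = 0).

Using pₖ = aₖpₖ₋₁ + pₖ₋₂, qₖ = aₖqₖ₋₁ + qₖ₋₂ (with p₋₁=1, p₋₂=0, q₋₁=0, q₋₂=1):
  k=0: a=10, p=10, q=1
  k=1: a=2, p=21, q=2
  k=2: a=12, p=262, q=25
  k=3: a=1, p=283, q=27

283/27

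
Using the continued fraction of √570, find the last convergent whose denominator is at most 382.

8953/375

√570 = [23; 1, 6, 1, 46, …] (period length 4).
Convergents:
  p_0/q_0 = 23/1
  p_1/q_1 = 24/1
  p_2/q_2 = 167/7
  p_3/q_3 = 191/8
  p_4/q_4 = 8953/375
  p_5/q_5 = 9144/383
q_4 = 375 ≤ 382 < 383 = q_5, so the answer is 8953/375.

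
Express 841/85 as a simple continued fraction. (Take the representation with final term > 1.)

[9; 1, 8, 2, 4]

841 = 9×85 + 76
85 = 1×76 + 9
76 = 8×9 + 4
9 = 2×4 + 1
4 = 4×1 + 0  (stop)
So 841/85 = [9; 1, 8, 2, 4].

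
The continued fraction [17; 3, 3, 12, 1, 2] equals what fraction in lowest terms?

Using pₖ = aₖpₖ₋₁ + pₖ₋₂ and qₖ = aₖqₖ₋₁ + qₖ₋₂:
  k=0: a=17, p=17, q=1
  k=1: a=3, p=52, q=3
  k=2: a=3, p=173, q=10
  k=3: a=12, p=2128, q=123
  k=4: a=1, p=2301, q=133
  k=5: a=2, p=6730, q=389

6730/389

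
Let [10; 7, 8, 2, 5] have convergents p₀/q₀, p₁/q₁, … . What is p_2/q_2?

578/57

Using pₖ = aₖpₖ₋₁ + pₖ₋₂, qₖ = aₖqₖ₋₁ + qₖ₋₂ (with p₋₁=1, p₋₂=0, q₋₁=0, q₋₂=1):
  k=0: a=10, p=10, q=1
  k=1: a=7, p=71, q=7
  k=2: a=8, p=578, q=57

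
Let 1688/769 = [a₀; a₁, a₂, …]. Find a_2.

1688 = 2·769 + 150   →  a_0 = 2
769 = 5·150 + 19   →  a_1 = 5
150 = 7·19 + 17   →  a_2 = 7

7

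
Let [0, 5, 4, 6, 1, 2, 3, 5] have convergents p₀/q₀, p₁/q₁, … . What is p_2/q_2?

4/21

Using pₖ = aₖpₖ₋₁ + pₖ₋₂, qₖ = aₖqₖ₋₁ + qₖ₋₂ (with p₋₁=1, p₋₂=0, q₋₁=0, q₋₂=1):
  k=0: a=0, p=0, q=1
  k=1: a=5, p=1, q=5
  k=2: a=4, p=4, q=21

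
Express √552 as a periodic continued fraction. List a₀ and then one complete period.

a₀ = ⌊√552⌋ = 23.
With m₀=0, d₀=1 and mₖ₊₁ = dₖaₖ − mₖ, dₖ₊₁ = (n − mₖ₊₁²)/dₖ, aₖ₊₁ = ⌊(a₀+mₖ₊₁)/dₖ₊₁⌋:
  k=1: m=23, d=23, a=2
  k=2: m=23, d=1, a=46
d=1 and a=2a₀=46 at k=2, so the next step gives (m, d) = (23, 23) again — its k=1 value — and the period has length 2.

[23; 2, 46]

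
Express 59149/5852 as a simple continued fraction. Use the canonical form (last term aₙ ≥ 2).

59149 = 10·5852 + 629
5852 = 9·629 + 191
629 = 3·191 + 56
191 = 3·56 + 23
56 = 2·23 + 10
23 = 2·10 + 3
10 = 3·3 + 1
3 = 3·1 + 0  (stop)
So 59149/5852 = [10; 9, 3, 3, 2, 2, 3, 3].

[10; 9, 3, 3, 2, 2, 3, 3]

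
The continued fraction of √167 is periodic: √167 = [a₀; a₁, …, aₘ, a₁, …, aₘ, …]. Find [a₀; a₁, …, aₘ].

a₀ = ⌊√167⌋ = 12.
With m₀=0, d₀=1 and mₖ₊₁ = dₖaₖ − mₖ, dₖ₊₁ = (n − mₖ₊₁²)/dₖ, aₖ₊₁ = ⌊(a₀+mₖ₊₁)/dₖ₊₁⌋:
  k=1: m=12, d=23, a=1
  k=2: m=11, d=2, a=11
  k=3: m=11, d=23, a=1
  k=4: m=12, d=1, a=24
d=1 and a=2a₀=24 at k=4, so the next step gives (m, d) = (12, 23) again — its k=1 value — and the period has length 4.

[12; 1, 11, 1, 24]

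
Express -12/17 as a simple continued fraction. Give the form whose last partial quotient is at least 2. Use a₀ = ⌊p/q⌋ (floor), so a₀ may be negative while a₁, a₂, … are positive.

[-1; 3, 2, 2]

-12 = -1×17 + 5
17 = 3×5 + 2
5 = 2×2 + 1
2 = 2×1 + 0  (stop)
So -12/17 = [-1; 3, 2, 2].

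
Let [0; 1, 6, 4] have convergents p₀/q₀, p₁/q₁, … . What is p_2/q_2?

6/7

Using pₖ = aₖpₖ₋₁ + pₖ₋₂, qₖ = aₖqₖ₋₁ + qₖ₋₂ (with p₋₁=1, p₋₂=0, q₋₁=0, q₋₂=1):
  k=0: a=0, p=0, q=1
  k=1: a=1, p=1, q=1
  k=2: a=6, p=6, q=7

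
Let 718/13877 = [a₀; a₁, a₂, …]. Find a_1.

718 = 0·13877 + 718   →  a_0 = 0
13877 = 19·718 + 235   →  a_1 = 19

19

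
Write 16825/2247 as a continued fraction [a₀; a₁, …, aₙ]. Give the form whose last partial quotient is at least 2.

[7; 2, 19, 1, 12, 1, 3]

16825 = 7*2247 + 1096
2247 = 2*1096 + 55
1096 = 19*55 + 51
55 = 1*51 + 4
51 = 12*4 + 3
4 = 1*3 + 1
3 = 3*1 + 0  (stop)
So 16825/2247 = [7; 2, 19, 1, 12, 1, 3].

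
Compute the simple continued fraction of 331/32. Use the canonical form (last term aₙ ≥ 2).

[10; 2, 1, 10]

331 = 10×32 + 11
32 = 2×11 + 10
11 = 1×10 + 1
10 = 10×1 + 0  (stop)
So 331/32 = [10; 2, 1, 10].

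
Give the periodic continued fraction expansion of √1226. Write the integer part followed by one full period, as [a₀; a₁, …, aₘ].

a₀ = ⌊√1226⌋ = 35.
With m₀=0, d₀=1 and mₖ₊₁ = dₖaₖ − mₖ, dₖ₊₁ = (n − mₖ₊₁²)/dₖ, aₖ₊₁ = ⌊(a₀+mₖ₊₁)/dₖ₊₁⌋:
  k=1: m=35, d=1, a=70
d=1 and a=2a₀=70 at k=1, so the next step gives (m, d) = (35, 1) again — its k=1 value — and the period has length 1.

[35; 70]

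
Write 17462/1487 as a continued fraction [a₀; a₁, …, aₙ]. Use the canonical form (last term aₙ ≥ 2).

[11; 1, 2, 1, 8, 3, 6, 2]

17462 = 11×1487 + 1105
1487 = 1×1105 + 382
1105 = 2×382 + 341
382 = 1×341 + 41
341 = 8×41 + 13
41 = 3×13 + 2
13 = 6×2 + 1
2 = 2×1 + 0  (stop)
So 17462/1487 = [11; 1, 2, 1, 8, 3, 6, 2].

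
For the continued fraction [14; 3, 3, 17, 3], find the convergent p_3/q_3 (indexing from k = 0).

2474/173

Using pₖ = aₖpₖ₋₁ + pₖ₋₂, qₖ = aₖqₖ₋₁ + qₖ₋₂ (with p₋₁=1, p₋₂=0, q₋₁=0, q₋₂=1):
  k=0: a=14, p=14, q=1
  k=1: a=3, p=43, q=3
  k=2: a=3, p=143, q=10
  k=3: a=17, p=2474, q=173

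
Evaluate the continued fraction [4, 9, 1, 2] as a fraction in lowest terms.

Fold from the inside: start with 2/1.
  1 + 1/2 = 3/2
  9 + 2/3 = 29/3
  4 + 3/29 = 119/29

119/29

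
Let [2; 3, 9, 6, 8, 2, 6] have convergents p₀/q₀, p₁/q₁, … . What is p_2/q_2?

Using pₖ = aₖpₖ₋₁ + pₖ₋₂, qₖ = aₖqₖ₋₁ + qₖ₋₂ (with p₋₁=1, p₋₂=0, q₋₁=0, q₋₂=1):
  k=0: a=2, p=2, q=1
  k=1: a=3, p=7, q=3
  k=2: a=9, p=65, q=28

65/28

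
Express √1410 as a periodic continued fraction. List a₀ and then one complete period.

[37; 1, 1, 4, 1, 1, 74]

a₀ = ⌊√1410⌋ = 37.
With m₀=0, d₀=1 and mₖ₊₁ = dₖaₖ − mₖ, dₖ₊₁ = (n − mₖ₊₁²)/dₖ, aₖ₊₁ = ⌊(a₀+mₖ₊₁)/dₖ₊₁⌋:
  k=1: m=37, d=41, a=1
  k=2: m=4, d=34, a=1
  k=3: m=30, d=15, a=4
  k=4: m=30, d=34, a=1
  k=5: m=4, d=41, a=1
  k=6: m=37, d=1, a=74
d=1 and a=2a₀=74 at k=6, so the next step gives (m, d) = (37, 41) again — its k=1 value — and the period has length 6.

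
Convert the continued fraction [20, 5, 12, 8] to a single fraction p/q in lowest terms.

Using pₖ = aₖpₖ₋₁ + pₖ₋₂ and qₖ = aₖqₖ₋₁ + qₖ₋₂:
  k=0: a=20, p=20, q=1
  k=1: a=5, p=101, q=5
  k=2: a=12, p=1232, q=61
  k=3: a=8, p=9957, q=493

9957/493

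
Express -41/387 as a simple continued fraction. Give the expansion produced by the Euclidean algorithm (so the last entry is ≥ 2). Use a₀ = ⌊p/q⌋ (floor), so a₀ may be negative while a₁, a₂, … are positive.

[-1; 1, 8, 2, 3, 1, 1, 2]

-41 = -1*387 + 346
387 = 1*346 + 41
346 = 8*41 + 18
41 = 2*18 + 5
18 = 3*5 + 3
5 = 1*3 + 2
3 = 1*2 + 1
2 = 2*1 + 0  (stop)
So -41/387 = [-1; 1, 8, 2, 3, 1, 1, 2].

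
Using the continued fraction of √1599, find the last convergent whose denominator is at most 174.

√1599 = [39; 1, 78, …] (period length 2).
Convergents:
  p_0/q_0 = 39/1
  p_1/q_1 = 40/1
  p_2/q_2 = 3159/79
  p_3/q_3 = 3199/80
  p_4/q_4 = 252681/6319
q_3 = 80 ≤ 174 < 6319 = q_4, so the answer is 3199/80.

3199/80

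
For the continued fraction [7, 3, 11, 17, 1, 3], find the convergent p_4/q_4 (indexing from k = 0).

Using pₖ = aₖpₖ₋₁ + pₖ₋₂, qₖ = aₖqₖ₋₁ + qₖ₋₂ (with p₋₁=1, p₋₂=0, q₋₁=0, q₋₂=1):
  k=0: a=7, p=7, q=1
  k=1: a=3, p=22, q=3
  k=2: a=11, p=249, q=34
  k=3: a=17, p=4255, q=581
  k=4: a=1, p=4504, q=615

4504/615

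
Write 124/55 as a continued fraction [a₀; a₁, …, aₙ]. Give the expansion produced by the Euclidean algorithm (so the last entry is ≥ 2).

[2; 3, 1, 13]

124 = 2*55 + 14
55 = 3*14 + 13
14 = 1*13 + 1
13 = 13*1 + 0  (stop)
So 124/55 = [2; 3, 1, 13].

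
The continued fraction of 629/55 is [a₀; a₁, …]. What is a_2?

3

629 = 11·55 + 24   →  a_0 = 11
55 = 2·24 + 7   →  a_1 = 2
24 = 3·7 + 3   →  a_2 = 3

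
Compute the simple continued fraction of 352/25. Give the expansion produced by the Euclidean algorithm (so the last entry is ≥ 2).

352 = 14·25 + 2
25 = 12·2 + 1
2 = 2·1 + 0  (stop)
So 352/25 = [14; 12, 2].

[14; 12, 2]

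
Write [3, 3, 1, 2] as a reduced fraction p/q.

Fold from the inside: start with 2/1.
  1 + 1/2 = 3/2
  3 + 2/3 = 11/3
  3 + 3/11 = 36/11

36/11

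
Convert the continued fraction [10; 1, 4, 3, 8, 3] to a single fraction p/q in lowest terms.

4487/415

Using pₖ = aₖpₖ₋₁ + pₖ₋₂ and qₖ = aₖqₖ₋₁ + qₖ₋₂:
  k=0: a=10, p=10, q=1
  k=1: a=1, p=11, q=1
  k=2: a=4, p=54, q=5
  k=3: a=3, p=173, q=16
  k=4: a=8, p=1438, q=133
  k=5: a=3, p=4487, q=415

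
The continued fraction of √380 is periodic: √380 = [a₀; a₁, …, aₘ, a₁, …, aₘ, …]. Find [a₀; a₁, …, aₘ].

a₀ = ⌊√380⌋ = 19.
With m₀=0, d₀=1 and mₖ₊₁ = dₖaₖ − mₖ, dₖ₊₁ = (n − mₖ₊₁²)/dₖ, aₖ₊₁ = ⌊(a₀+mₖ₊₁)/dₖ₊₁⌋:
  k=1: m=19, d=19, a=2
  k=2: m=19, d=1, a=38
d=1 and a=2a₀=38 at k=2, so the next step gives (m, d) = (19, 19) again — its k=1 value — and the period has length 2.

[19; 2, 38]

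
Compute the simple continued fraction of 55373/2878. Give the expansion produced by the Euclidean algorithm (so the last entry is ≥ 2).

55373 = 19·2878 + 691
2878 = 4·691 + 114
691 = 6·114 + 7
114 = 16·7 + 2
7 = 3·2 + 1
2 = 2·1 + 0  (stop)
So 55373/2878 = [19; 4, 6, 16, 3, 2].

[19; 4, 6, 16, 3, 2]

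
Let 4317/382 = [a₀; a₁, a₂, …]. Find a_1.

3

4317 = 11·382 + 115   →  a_0 = 11
382 = 3·115 + 37   →  a_1 = 3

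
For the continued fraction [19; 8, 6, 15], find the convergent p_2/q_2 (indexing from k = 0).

Using pₖ = aₖpₖ₋₁ + pₖ₋₂, qₖ = aₖqₖ₋₁ + qₖ₋₂ (with p₋₁=1, p₋₂=0, q₋₁=0, q₋₂=1):
  k=0: a=19, p=19, q=1
  k=1: a=8, p=153, q=8
  k=2: a=6, p=937, q=49

937/49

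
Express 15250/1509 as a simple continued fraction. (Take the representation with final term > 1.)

[10; 9, 2, 3, 7, 3]

15250 = 10*1509 + 160
1509 = 9*160 + 69
160 = 2*69 + 22
69 = 3*22 + 3
22 = 7*3 + 1
3 = 3*1 + 0  (stop)
So 15250/1509 = [10; 9, 2, 3, 7, 3].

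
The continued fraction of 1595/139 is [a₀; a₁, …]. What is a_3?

2

1595 = 11·139 + 66   →  a_0 = 11
139 = 2·66 + 7   →  a_1 = 2
66 = 9·7 + 3   →  a_2 = 9
7 = 2·3 + 1   →  a_3 = 2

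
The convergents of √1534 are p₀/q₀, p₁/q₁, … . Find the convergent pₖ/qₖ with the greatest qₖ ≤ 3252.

√1534 = [39; 6, 78, …] (period length 2).
Convergents:
  p_0/q_0 = 39/1
  p_1/q_1 = 235/6
  p_2/q_2 = 18369/469
  p_3/q_3 = 110449/2820
  p_4/q_4 = 8633391/220429
q_3 = 2820 ≤ 3252 < 220429 = q_4, so the answer is 110449/2820.

110449/2820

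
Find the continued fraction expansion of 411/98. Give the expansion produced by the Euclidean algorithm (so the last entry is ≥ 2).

411 = 4·98 + 19
98 = 5·19 + 3
19 = 6·3 + 1
3 = 3·1 + 0  (stop)
So 411/98 = [4; 5, 6, 3].

[4; 5, 6, 3]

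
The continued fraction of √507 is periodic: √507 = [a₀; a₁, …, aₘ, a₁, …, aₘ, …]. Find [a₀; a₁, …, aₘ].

a₀ = ⌊√507⌋ = 22.
With m₀=0, d₀=1 and mₖ₊₁ = dₖaₖ − mₖ, dₖ₊₁ = (n − mₖ₊₁²)/dₖ, aₖ₊₁ = ⌊(a₀+mₖ₊₁)/dₖ₊₁⌋:
  k=1: m=22, d=23, a=1
  k=2: m=1, d=22, a=1
  k=3: m=21, d=3, a=14
  k=4: m=21, d=22, a=1
  k=5: m=1, d=23, a=1
  k=6: m=22, d=1, a=44
d=1 and a=2a₀=44 at k=6, so the next step gives (m, d) = (22, 23) again — its k=1 value — and the period has length 6.

[22; 1, 1, 14, 1, 1, 44]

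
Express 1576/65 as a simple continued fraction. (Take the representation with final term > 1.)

1576 = 24·65 + 16
65 = 4·16 + 1
16 = 16·1 + 0  (stop)
So 1576/65 = [24; 4, 16].

[24; 4, 16]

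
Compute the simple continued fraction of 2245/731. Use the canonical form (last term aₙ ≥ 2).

[3; 14, 17, 3]

2245 = 3*731 + 52
731 = 14*52 + 3
52 = 17*3 + 1
3 = 3*1 + 0  (stop)
So 2245/731 = [3; 14, 17, 3].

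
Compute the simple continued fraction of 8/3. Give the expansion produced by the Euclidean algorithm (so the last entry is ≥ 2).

[2; 1, 2]

8 = 2·3 + 2
3 = 1·2 + 1
2 = 2·1 + 0  (stop)
So 8/3 = [2; 1, 2].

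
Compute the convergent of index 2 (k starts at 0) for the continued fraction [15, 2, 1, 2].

Using pₖ = aₖpₖ₋₁ + pₖ₋₂, qₖ = aₖqₖ₋₁ + qₖ₋₂ (with p₋₁=1, p₋₂=0, q₋₁=0, q₋₂=1):
  k=0: a=15, p=15, q=1
  k=1: a=2, p=31, q=2
  k=2: a=1, p=46, q=3

46/3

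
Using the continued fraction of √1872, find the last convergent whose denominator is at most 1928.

55987/1294

√1872 = [43; 3, 1, 3, 86, …] (period length 4).
Convergents:
  p_0/q_0 = 43/1
  p_1/q_1 = 130/3
  p_2/q_2 = 173/4
  p_3/q_3 = 649/15
  p_4/q_4 = 55987/1294
  p_5/q_5 = 168610/3897
q_4 = 1294 ≤ 1928 < 3897 = q_5, so the answer is 55987/1294.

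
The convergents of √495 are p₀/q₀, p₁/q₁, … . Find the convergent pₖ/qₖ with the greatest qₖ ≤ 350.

3938/177

√495 = [22; 4, 44, …] (period length 2).
Convergents:
  p_0/q_0 = 22/1
  p_1/q_1 = 89/4
  p_2/q_2 = 3938/177
  p_3/q_3 = 15841/712
q_2 = 177 ≤ 350 < 712 = q_3, so the answer is 3938/177.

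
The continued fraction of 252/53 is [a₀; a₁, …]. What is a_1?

252 = 4·53 + 40   →  a_0 = 4
53 = 1·40 + 13   →  a_1 = 1

1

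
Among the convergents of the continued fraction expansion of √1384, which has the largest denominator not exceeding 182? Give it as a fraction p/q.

√1384 = [37; 4, 1, 17, 1, 4, 74, …] (period length 6).
Convergents:
  p_0/q_0 = 37/1
  p_1/q_1 = 149/4
  p_2/q_2 = 186/5
  p_3/q_3 = 3311/89
  p_4/q_4 = 3497/94
  p_5/q_5 = 17299/465
q_4 = 94 ≤ 182 < 465 = q_5, so the answer is 3497/94.

3497/94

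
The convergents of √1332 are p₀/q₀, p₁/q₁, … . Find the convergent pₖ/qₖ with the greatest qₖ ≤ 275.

5292/145

√1332 = [36; 2, 72, …] (period length 2).
Convergents:
  p_0/q_0 = 36/1
  p_1/q_1 = 73/2
  p_2/q_2 = 5292/145
  p_3/q_3 = 10657/292
q_2 = 145 ≤ 275 < 292 = q_3, so the answer is 5292/145.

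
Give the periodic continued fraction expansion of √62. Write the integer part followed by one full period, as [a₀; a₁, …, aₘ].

a₀ = ⌊√62⌋ = 7.
With m₀=0, d₀=1 and mₖ₊₁ = dₖaₖ − mₖ, dₖ₊₁ = (n − mₖ₊₁²)/dₖ, aₖ₊₁ = ⌊(a₀+mₖ₊₁)/dₖ₊₁⌋:
  k=1: m=7, d=13, a=1
  k=2: m=6, d=2, a=6
  k=3: m=6, d=13, a=1
  k=4: m=7, d=1, a=14
d=1 and a=2a₀=14 at k=4, so the next step gives (m, d) = (7, 13) again — its k=1 value — and the period has length 4.

[7; 1, 6, 1, 14]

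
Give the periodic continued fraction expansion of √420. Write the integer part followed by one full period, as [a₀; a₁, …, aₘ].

a₀ = ⌊√420⌋ = 20.
With m₀=0, d₀=1 and mₖ₊₁ = dₖaₖ − mₖ, dₖ₊₁ = (n − mₖ₊₁²)/dₖ, aₖ₊₁ = ⌊(a₀+mₖ₊₁)/dₖ₊₁⌋:
  k=1: m=20, d=20, a=2
  k=2: m=20, d=1, a=40
d=1 and a=2a₀=40 at k=2, so the next step gives (m, d) = (20, 20) again — its k=1 value — and the period has length 2.

[20; 2, 40]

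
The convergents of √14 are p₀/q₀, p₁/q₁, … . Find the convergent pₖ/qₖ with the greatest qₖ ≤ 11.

√14 = [3; 1, 2, 1, 6, …] (period length 4).
Convergents:
  p_0/q_0 = 3/1
  p_1/q_1 = 4/1
  p_2/q_2 = 11/3
  p_3/q_3 = 15/4
  p_4/q_4 = 101/27
q_3 = 4 ≤ 11 < 27 = q_4, so the answer is 15/4.

15/4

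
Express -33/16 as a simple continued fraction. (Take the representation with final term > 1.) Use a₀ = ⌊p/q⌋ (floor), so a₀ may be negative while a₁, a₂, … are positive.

[-3; 1, 15]

-33 = -3·16 + 15
16 = 1·15 + 1
15 = 15·1 + 0  (stop)
So -33/16 = [-3; 1, 15].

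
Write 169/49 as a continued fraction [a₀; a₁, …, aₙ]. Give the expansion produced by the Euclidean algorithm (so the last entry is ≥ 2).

169 = 3·49 + 22
49 = 2·22 + 5
22 = 4·5 + 2
5 = 2·2 + 1
2 = 2·1 + 0  (stop)
So 169/49 = [3; 2, 4, 2, 2].

[3; 2, 4, 2, 2]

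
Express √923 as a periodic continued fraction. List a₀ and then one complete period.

a₀ = ⌊√923⌋ = 30.
With m₀=0, d₀=1 and mₖ₊₁ = dₖaₖ − mₖ, dₖ₊₁ = (n − mₖ₊₁²)/dₖ, aₖ₊₁ = ⌊(a₀+mₖ₊₁)/dₖ₊₁⌋:
  k=1: m=30, d=23, a=2
  k=2: m=16, d=29, a=1
  k=3: m=13, d=26, a=1
  k=4: m=13, d=29, a=1
  k=5: m=16, d=23, a=2
  k=6: m=30, d=1, a=60
d=1 and a=2a₀=60 at k=6, so the next step gives (m, d) = (30, 23) again — its k=1 value — and the period has length 6.

[30; 2, 1, 1, 1, 2, 60]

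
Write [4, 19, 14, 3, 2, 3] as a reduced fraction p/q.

26507/6541

Fold from the inside: start with 3/1.
  2 + 1/3 = 7/3
  3 + 3/7 = 24/7
  14 + 7/24 = 343/24
  19 + 24/343 = 6541/343
  4 + 343/6541 = 26507/6541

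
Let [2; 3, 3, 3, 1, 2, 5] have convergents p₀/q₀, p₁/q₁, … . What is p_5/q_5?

Using pₖ = aₖpₖ₋₁ + pₖ₋₂, qₖ = aₖqₖ₋₁ + qₖ₋₂ (with p₋₁=1, p₋₂=0, q₋₁=0, q₋₂=1):
  k=0: a=2, p=2, q=1
  k=1: a=3, p=7, q=3
  k=2: a=3, p=23, q=10
  k=3: a=3, p=76, q=33
  k=4: a=1, p=99, q=43
  k=5: a=2, p=274, q=119

274/119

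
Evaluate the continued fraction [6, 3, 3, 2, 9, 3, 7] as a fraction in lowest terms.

Fold from the inside: start with 7/1.
  3 + 1/7 = 22/7
  9 + 7/22 = 205/22
  2 + 22/205 = 432/205
  3 + 205/432 = 1501/432
  3 + 432/1501 = 4935/1501
  6 + 1501/4935 = 31111/4935

31111/4935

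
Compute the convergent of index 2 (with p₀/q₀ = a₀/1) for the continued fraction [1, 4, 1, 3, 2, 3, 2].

Using pₖ = aₖpₖ₋₁ + pₖ₋₂, qₖ = aₖqₖ₋₁ + qₖ₋₂ (with p₋₁=1, p₋₂=0, q₋₁=0, q₋₂=1):
  k=0: a=1, p=1, q=1
  k=1: a=4, p=5, q=4
  k=2: a=1, p=6, q=5

6/5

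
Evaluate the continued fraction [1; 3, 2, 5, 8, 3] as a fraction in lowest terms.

Using pₖ = aₖpₖ₋₁ + pₖ₋₂ and qₖ = aₖqₖ₋₁ + qₖ₋₂:
  k=0: a=1, p=1, q=1
  k=1: a=3, p=4, q=3
  k=2: a=2, p=9, q=7
  k=3: a=5, p=49, q=38
  k=4: a=8, p=401, q=311
  k=5: a=3, p=1252, q=971

1252/971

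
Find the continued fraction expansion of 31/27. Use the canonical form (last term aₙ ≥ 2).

[1; 6, 1, 3]

31 = 1×27 + 4
27 = 6×4 + 3
4 = 1×3 + 1
3 = 3×1 + 0  (stop)
So 31/27 = [1; 6, 1, 3].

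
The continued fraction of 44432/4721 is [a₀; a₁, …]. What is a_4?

44432 = 9·4721 + 1943   →  a_0 = 9
4721 = 2·1943 + 835   →  a_1 = 2
1943 = 2·835 + 273   →  a_2 = 2
835 = 3·273 + 16   →  a_3 = 3
273 = 17·16 + 1   →  a_4 = 17

17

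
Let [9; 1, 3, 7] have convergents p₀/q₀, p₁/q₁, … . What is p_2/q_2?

Using pₖ = aₖpₖ₋₁ + pₖ₋₂, qₖ = aₖqₖ₋₁ + qₖ₋₂ (with p₋₁=1, p₋₂=0, q₋₁=0, q₋₂=1):
  k=0: a=9, p=9, q=1
  k=1: a=1, p=10, q=1
  k=2: a=3, p=39, q=4

39/4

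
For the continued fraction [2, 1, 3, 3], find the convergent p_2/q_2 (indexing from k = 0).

11/4

Using pₖ = aₖpₖ₋₁ + pₖ₋₂, qₖ = aₖqₖ₋₁ + qₖ₋₂ (with p₋₁=1, p₋₂=0, q₋₁=0, q₋₂=1):
  k=0: a=2, p=2, q=1
  k=1: a=1, p=3, q=1
  k=2: a=3, p=11, q=4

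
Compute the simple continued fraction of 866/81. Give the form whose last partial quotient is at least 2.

[10; 1, 2, 4, 6]

866 = 10*81 + 56
81 = 1*56 + 25
56 = 2*25 + 6
25 = 4*6 + 1
6 = 6*1 + 0  (stop)
So 866/81 = [10; 1, 2, 4, 6].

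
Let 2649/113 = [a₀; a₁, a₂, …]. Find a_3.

2649 = 23·113 + 50   →  a_0 = 23
113 = 2·50 + 13   →  a_1 = 2
50 = 3·13 + 11   →  a_2 = 3
13 = 1·11 + 2   →  a_3 = 1

1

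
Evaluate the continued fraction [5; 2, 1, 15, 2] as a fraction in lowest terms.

518/97

Using pₖ = aₖpₖ₋₁ + pₖ₋₂ and qₖ = aₖqₖ₋₁ + qₖ₋₂:
  k=0: a=5, p=5, q=1
  k=1: a=2, p=11, q=2
  k=2: a=1, p=16, q=3
  k=3: a=15, p=251, q=47
  k=4: a=2, p=518, q=97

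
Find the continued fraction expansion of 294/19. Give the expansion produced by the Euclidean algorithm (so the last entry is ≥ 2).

[15; 2, 9]

294 = 15*19 + 9
19 = 2*9 + 1
9 = 9*1 + 0  (stop)
So 294/19 = [15; 2, 9].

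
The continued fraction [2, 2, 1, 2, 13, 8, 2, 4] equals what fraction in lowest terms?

19475/8204

Fold from the inside: start with 4/1.
  2 + 1/4 = 9/4
  8 + 4/9 = 76/9
  13 + 9/76 = 997/76
  2 + 76/997 = 2070/997
  1 + 997/2070 = 3067/2070
  2 + 2070/3067 = 8204/3067
  2 + 3067/8204 = 19475/8204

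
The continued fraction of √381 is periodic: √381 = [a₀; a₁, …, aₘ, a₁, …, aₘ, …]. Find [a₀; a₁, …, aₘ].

[19; 1, 1, 12, 1, 1, 38]

a₀ = ⌊√381⌋ = 19.
With m₀=0, d₀=1 and mₖ₊₁ = dₖaₖ − mₖ, dₖ₊₁ = (n − mₖ₊₁²)/dₖ, aₖ₊₁ = ⌊(a₀+mₖ₊₁)/dₖ₊₁⌋:
  k=1: m=19, d=20, a=1
  k=2: m=1, d=19, a=1
  k=3: m=18, d=3, a=12
  k=4: m=18, d=19, a=1
  k=5: m=1, d=20, a=1
  k=6: m=19, d=1, a=38
d=1 and a=2a₀=38 at k=6, so the next step gives (m, d) = (19, 20) again — its k=1 value — and the period has length 6.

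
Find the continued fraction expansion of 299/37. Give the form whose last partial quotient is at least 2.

[8; 12, 3]

299 = 8*37 + 3
37 = 12*3 + 1
3 = 3*1 + 0  (stop)
So 299/37 = [8; 12, 3].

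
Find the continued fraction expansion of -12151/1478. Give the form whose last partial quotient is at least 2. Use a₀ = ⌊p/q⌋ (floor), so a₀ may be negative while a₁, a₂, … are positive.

-12151 = -9*1478 + 1151
1478 = 1*1151 + 327
1151 = 3*327 + 170
327 = 1*170 + 157
170 = 1*157 + 13
157 = 12*13 + 1
13 = 13*1 + 0  (stop)
So -12151/1478 = [-9; 1, 3, 1, 1, 12, 13].

[-9; 1, 3, 1, 1, 12, 13]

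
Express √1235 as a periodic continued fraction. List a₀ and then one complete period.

[35; 7, 70]

a₀ = ⌊√1235⌋ = 35.
With m₀=0, d₀=1 and mₖ₊₁ = dₖaₖ − mₖ, dₖ₊₁ = (n − mₖ₊₁²)/dₖ, aₖ₊₁ = ⌊(a₀+mₖ₊₁)/dₖ₊₁⌋:
  k=1: m=35, d=10, a=7
  k=2: m=35, d=1, a=70
d=1 and a=2a₀=70 at k=2, so the next step gives (m, d) = (35, 10) again — its k=1 value — and the period has length 2.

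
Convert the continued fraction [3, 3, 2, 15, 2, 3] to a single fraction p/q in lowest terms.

2554/777

Using pₖ = aₖpₖ₋₁ + pₖ₋₂ and qₖ = aₖqₖ₋₁ + qₖ₋₂:
  k=0: a=3, p=3, q=1
  k=1: a=3, p=10, q=3
  k=2: a=2, p=23, q=7
  k=3: a=15, p=355, q=108
  k=4: a=2, p=733, q=223
  k=5: a=3, p=2554, q=777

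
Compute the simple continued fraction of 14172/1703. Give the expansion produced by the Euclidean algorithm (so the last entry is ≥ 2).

14172 = 8×1703 + 548
1703 = 3×548 + 59
548 = 9×59 + 17
59 = 3×17 + 8
17 = 2×8 + 1
8 = 8×1 + 0  (stop)
So 14172/1703 = [8; 3, 9, 3, 2, 8].

[8; 3, 9, 3, 2, 8]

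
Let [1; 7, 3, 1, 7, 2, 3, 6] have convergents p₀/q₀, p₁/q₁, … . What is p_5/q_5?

Using pₖ = aₖpₖ₋₁ + pₖ₋₂, qₖ = aₖqₖ₋₁ + qₖ₋₂ (with p₋₁=1, p₋₂=0, q₋₁=0, q₋₂=1):
  k=0: a=1, p=1, q=1
  k=1: a=7, p=8, q=7
  k=2: a=3, p=25, q=22
  k=3: a=1, p=33, q=29
  k=4: a=7, p=256, q=225
  k=5: a=2, p=545, q=479

545/479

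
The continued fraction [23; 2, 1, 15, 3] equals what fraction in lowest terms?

3361/144

Fold from the inside: start with 3/1.
  15 + 1/3 = 46/3
  1 + 3/46 = 49/46
  2 + 46/49 = 144/49
  23 + 49/144 = 3361/144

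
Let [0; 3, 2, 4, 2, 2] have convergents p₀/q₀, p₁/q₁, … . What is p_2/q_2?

2/7

Using pₖ = aₖpₖ₋₁ + pₖ₋₂, qₖ = aₖqₖ₋₁ + qₖ₋₂ (with p₋₁=1, p₋₂=0, q₋₁=0, q₋₂=1):
  k=0: a=0, p=0, q=1
  k=1: a=3, p=1, q=3
  k=2: a=2, p=2, q=7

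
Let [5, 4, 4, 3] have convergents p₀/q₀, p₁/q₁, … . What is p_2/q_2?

Using pₖ = aₖpₖ₋₁ + pₖ₋₂, qₖ = aₖqₖ₋₁ + qₖ₋₂ (with p₋₁=1, p₋₂=0, q₋₁=0, q₋₂=1):
  k=0: a=5, p=5, q=1
  k=1: a=4, p=21, q=4
  k=2: a=4, p=89, q=17

89/17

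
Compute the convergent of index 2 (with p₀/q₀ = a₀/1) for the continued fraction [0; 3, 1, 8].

1/4

Using pₖ = aₖpₖ₋₁ + pₖ₋₂, qₖ = aₖqₖ₋₁ + qₖ₋₂ (with p₋₁=1, p₋₂=0, q₋₁=0, q₋₂=1):
  k=0: a=0, p=0, q=1
  k=1: a=3, p=1, q=3
  k=2: a=1, p=1, q=4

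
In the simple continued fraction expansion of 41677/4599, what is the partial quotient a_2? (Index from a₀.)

12

41677 = 9·4599 + 286   →  a_0 = 9
4599 = 16·286 + 23   →  a_1 = 16
286 = 12·23 + 10   →  a_2 = 12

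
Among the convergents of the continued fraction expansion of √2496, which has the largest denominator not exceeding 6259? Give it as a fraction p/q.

124850/2499

√2496 = [49; 1, 23, 1, 98, …] (period length 4).
Convergents:
  p_0/q_0 = 49/1
  p_1/q_1 = 50/1
  p_2/q_2 = 1199/24
  p_3/q_3 = 1249/25
  p_4/q_4 = 123601/2474
  p_5/q_5 = 124850/2499
  p_6/q_6 = 2995151/59951
q_5 = 2499 ≤ 6259 < 59951 = q_6, so the answer is 124850/2499.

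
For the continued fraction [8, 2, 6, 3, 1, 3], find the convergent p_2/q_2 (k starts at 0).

Using pₖ = aₖpₖ₋₁ + pₖ₋₂, qₖ = aₖqₖ₋₁ + qₖ₋₂ (with p₋₁=1, p₋₂=0, q₋₁=0, q₋₂=1):
  k=0: a=8, p=8, q=1
  k=1: a=2, p=17, q=2
  k=2: a=6, p=110, q=13

110/13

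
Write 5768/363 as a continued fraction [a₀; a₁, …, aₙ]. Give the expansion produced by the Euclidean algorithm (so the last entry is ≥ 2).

[15; 1, 8, 13, 3]

5768 = 15·363 + 323
363 = 1·323 + 40
323 = 8·40 + 3
40 = 13·3 + 1
3 = 3·1 + 0  (stop)
So 5768/363 = [15; 1, 8, 13, 3].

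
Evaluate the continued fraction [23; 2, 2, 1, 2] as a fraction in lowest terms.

Using pₖ = aₖpₖ₋₁ + pₖ₋₂ and qₖ = aₖqₖ₋₁ + qₖ₋₂:
  k=0: a=23, p=23, q=1
  k=1: a=2, p=47, q=2
  k=2: a=2, p=117, q=5
  k=3: a=1, p=164, q=7
  k=4: a=2, p=445, q=19

445/19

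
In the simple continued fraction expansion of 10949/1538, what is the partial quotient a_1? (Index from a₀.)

10949 = 7·1538 + 183   →  a_0 = 7
1538 = 8·183 + 74   →  a_1 = 8

8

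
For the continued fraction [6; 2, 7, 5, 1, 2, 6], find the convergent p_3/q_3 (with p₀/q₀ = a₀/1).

498/77

Using pₖ = aₖpₖ₋₁ + pₖ₋₂, qₖ = aₖqₖ₋₁ + qₖ₋₂ (with p₋₁=1, p₋₂=0, q₋₁=0, q₋₂=1):
  k=0: a=6, p=6, q=1
  k=1: a=2, p=13, q=2
  k=2: a=7, p=97, q=15
  k=3: a=5, p=498, q=77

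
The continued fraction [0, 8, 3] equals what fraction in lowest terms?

3/25

Fold from the inside: start with 3/1.
  8 + 1/3 = 25/3
  0 + 3/25 = 3/25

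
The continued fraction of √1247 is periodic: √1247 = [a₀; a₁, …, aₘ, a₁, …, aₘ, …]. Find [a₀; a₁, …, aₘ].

a₀ = ⌊√1247⌋ = 35.
With m₀=0, d₀=1 and mₖ₊₁ = dₖaₖ − mₖ, dₖ₊₁ = (n − mₖ₊₁²)/dₖ, aₖ₊₁ = ⌊(a₀+mₖ₊₁)/dₖ₊₁⌋:
  k=1: m=35, d=22, a=3
  k=2: m=31, d=13, a=5
  k=3: m=34, d=7, a=9
  k=4: m=29, d=58, a=1
  k=5: m=29, d=7, a=9
  k=6: m=34, d=13, a=5
  k=7: m=31, d=22, a=3
  k=8: m=35, d=1, a=70
d=1 and a=2a₀=70 at k=8, so the next step gives (m, d) = (35, 22) again — its k=1 value — and the period has length 8.

[35; 3, 5, 9, 1, 9, 5, 3, 70]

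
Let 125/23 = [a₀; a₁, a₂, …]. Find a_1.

2

125 = 5·23 + 10   →  a_0 = 5
23 = 2·10 + 3   →  a_1 = 2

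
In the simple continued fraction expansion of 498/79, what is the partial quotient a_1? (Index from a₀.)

498 = 6·79 + 24   →  a_0 = 6
79 = 3·24 + 7   →  a_1 = 3

3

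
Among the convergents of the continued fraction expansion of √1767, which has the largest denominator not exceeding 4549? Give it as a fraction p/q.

√1767 = [42; 28, 84, …] (period length 2).
Convergents:
  p_0/q_0 = 42/1
  p_1/q_1 = 1177/28
  p_2/q_2 = 98910/2353
  p_3/q_3 = 2770657/65912
q_2 = 2353 ≤ 4549 < 65912 = q_3, so the answer is 98910/2353.

98910/2353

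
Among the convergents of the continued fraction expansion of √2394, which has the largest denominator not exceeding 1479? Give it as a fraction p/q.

67081/1371

√2394 = [48; 1, 12, 1, 96, …] (period length 4).
Convergents:
  p_0/q_0 = 48/1
  p_1/q_1 = 49/1
  p_2/q_2 = 636/13
  p_3/q_3 = 685/14
  p_4/q_4 = 66396/1357
  p_5/q_5 = 67081/1371
  p_6/q_6 = 871368/17809
q_5 = 1371 ≤ 1479 < 17809 = q_6, so the answer is 67081/1371.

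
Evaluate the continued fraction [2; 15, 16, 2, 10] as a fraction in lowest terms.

Using pₖ = aₖpₖ₋₁ + pₖ₋₂ and qₖ = aₖqₖ₋₁ + qₖ₋₂:
  k=0: a=2, p=2, q=1
  k=1: a=15, p=31, q=15
  k=2: a=16, p=498, q=241
  k=3: a=2, p=1027, q=497
  k=4: a=10, p=10768, q=5211

10768/5211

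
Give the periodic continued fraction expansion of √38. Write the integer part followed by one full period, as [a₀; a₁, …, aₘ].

a₀ = ⌊√38⌋ = 6.
With m₀=0, d₀=1 and mₖ₊₁ = dₖaₖ − mₖ, dₖ₊₁ = (n − mₖ₊₁²)/dₖ, aₖ₊₁ = ⌊(a₀+mₖ₊₁)/dₖ₊₁⌋:
  k=1: m=6, d=2, a=6
  k=2: m=6, d=1, a=12
d=1 and a=2a₀=12 at k=2, so the next step gives (m, d) = (6, 2) again — its k=1 value — and the period has length 2.

[6; 6, 12]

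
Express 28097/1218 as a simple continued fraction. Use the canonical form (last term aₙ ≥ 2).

28097 = 23·1218 + 83
1218 = 14·83 + 56
83 = 1·56 + 27
56 = 2·27 + 2
27 = 13·2 + 1
2 = 2·1 + 0  (stop)
So 28097/1218 = [23; 14, 1, 2, 13, 2].

[23; 14, 1, 2, 13, 2]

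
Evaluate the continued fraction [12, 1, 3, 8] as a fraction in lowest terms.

Using pₖ = aₖpₖ₋₁ + pₖ₋₂ and qₖ = aₖqₖ₋₁ + qₖ₋₂:
  k=0: a=12, p=12, q=1
  k=1: a=1, p=13, q=1
  k=2: a=3, p=51, q=4
  k=3: a=8, p=421, q=33

421/33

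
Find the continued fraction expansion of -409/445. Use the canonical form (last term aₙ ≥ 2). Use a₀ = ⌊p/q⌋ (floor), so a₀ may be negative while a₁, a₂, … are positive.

[-1; 12, 2, 1, 3, 3]

-409 = -1·445 + 36
445 = 12·36 + 13
36 = 2·13 + 10
13 = 1·10 + 3
10 = 3·3 + 1
3 = 3·1 + 0  (stop)
So -409/445 = [-1; 12, 2, 1, 3, 3].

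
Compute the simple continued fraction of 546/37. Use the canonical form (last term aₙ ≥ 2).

[14; 1, 3, 9]

546 = 14·37 + 28
37 = 1·28 + 9
28 = 3·9 + 1
9 = 9·1 + 0  (stop)
So 546/37 = [14; 1, 3, 9].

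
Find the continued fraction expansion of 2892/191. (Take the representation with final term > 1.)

2892 = 15·191 + 27
191 = 7·27 + 2
27 = 13·2 + 1
2 = 2·1 + 0  (stop)
So 2892/191 = [15; 7, 13, 2].

[15; 7, 13, 2]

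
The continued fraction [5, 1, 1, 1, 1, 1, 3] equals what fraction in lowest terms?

Using pₖ = aₖpₖ₋₁ + pₖ₋₂ and qₖ = aₖqₖ₋₁ + qₖ₋₂:
  k=0: a=5, p=5, q=1
  k=1: a=1, p=6, q=1
  k=2: a=1, p=11, q=2
  k=3: a=1, p=17, q=3
  k=4: a=1, p=28, q=5
  k=5: a=1, p=45, q=8
  k=6: a=3, p=163, q=29

163/29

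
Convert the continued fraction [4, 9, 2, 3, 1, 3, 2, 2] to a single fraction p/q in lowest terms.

Using pₖ = aₖpₖ₋₁ + pₖ₋₂ and qₖ = aₖqₖ₋₁ + qₖ₋₂:
  k=0: a=4, p=4, q=1
  k=1: a=9, p=37, q=9
  k=2: a=2, p=78, q=19
  k=3: a=3, p=271, q=66
  k=4: a=1, p=349, q=85
  k=5: a=3, p=1318, q=321
  k=6: a=2, p=2985, q=727
  k=7: a=2, p=7288, q=1775

7288/1775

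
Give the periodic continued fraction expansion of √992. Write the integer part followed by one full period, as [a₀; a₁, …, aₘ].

[31; 2, 62]

a₀ = ⌊√992⌋ = 31.
With m₀=0, d₀=1 and mₖ₊₁ = dₖaₖ − mₖ, dₖ₊₁ = (n − mₖ₊₁²)/dₖ, aₖ₊₁ = ⌊(a₀+mₖ₊₁)/dₖ₊₁⌋:
  k=1: m=31, d=31, a=2
  k=2: m=31, d=1, a=62
d=1 and a=2a₀=62 at k=2, so the next step gives (m, d) = (31, 31) again — its k=1 value — and the period has length 2.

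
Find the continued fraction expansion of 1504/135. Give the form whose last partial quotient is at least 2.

[11; 7, 9, 2]

1504 = 11×135 + 19
135 = 7×19 + 2
19 = 9×2 + 1
2 = 2×1 + 0  (stop)
So 1504/135 = [11; 7, 9, 2].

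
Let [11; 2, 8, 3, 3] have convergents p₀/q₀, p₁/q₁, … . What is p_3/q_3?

608/53

Using pₖ = aₖpₖ₋₁ + pₖ₋₂, qₖ = aₖqₖ₋₁ + qₖ₋₂ (with p₋₁=1, p₋₂=0, q₋₁=0, q₋₂=1):
  k=0: a=11, p=11, q=1
  k=1: a=2, p=23, q=2
  k=2: a=8, p=195, q=17
  k=3: a=3, p=608, q=53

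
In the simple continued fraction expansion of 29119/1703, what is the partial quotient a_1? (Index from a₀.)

29119 = 17·1703 + 168   →  a_0 = 17
1703 = 10·168 + 23   →  a_1 = 10

10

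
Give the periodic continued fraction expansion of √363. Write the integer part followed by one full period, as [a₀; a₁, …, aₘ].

a₀ = ⌊√363⌋ = 19.
With m₀=0, d₀=1 and mₖ₊₁ = dₖaₖ − mₖ, dₖ₊₁ = (n − mₖ₊₁²)/dₖ, aₖ₊₁ = ⌊(a₀+mₖ₊₁)/dₖ₊₁⌋:
  k=1: m=19, d=2, a=19
  k=2: m=19, d=1, a=38
d=1 and a=2a₀=38 at k=2, so the next step gives (m, d) = (19, 2) again — its k=1 value — and the period has length 2.

[19; 19, 38]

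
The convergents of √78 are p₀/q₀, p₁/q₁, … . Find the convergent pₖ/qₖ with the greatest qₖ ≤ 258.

945/107

√78 = [8; 1, 4, 1, 16, …] (period length 4).
Convergents:
  p_0/q_0 = 8/1
  p_1/q_1 = 9/1
  p_2/q_2 = 44/5
  p_3/q_3 = 53/6
  p_4/q_4 = 892/101
  p_5/q_5 = 945/107
  p_6/q_6 = 4672/529
q_5 = 107 ≤ 258 < 529 = q_6, so the answer is 945/107.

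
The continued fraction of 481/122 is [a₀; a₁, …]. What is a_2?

481 = 3·122 + 115   →  a_0 = 3
122 = 1·115 + 7   →  a_1 = 1
115 = 16·7 + 3   →  a_2 = 16

16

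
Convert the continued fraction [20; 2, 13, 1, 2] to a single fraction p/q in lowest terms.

Fold from the inside: start with 2/1.
  1 + 1/2 = 3/2
  13 + 2/3 = 41/3
  2 + 3/41 = 85/41
  20 + 41/85 = 1741/85

1741/85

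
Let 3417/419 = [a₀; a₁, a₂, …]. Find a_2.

3417 = 8·419 + 65   →  a_0 = 8
419 = 6·65 + 29   →  a_1 = 6
65 = 2·29 + 7   →  a_2 = 2

2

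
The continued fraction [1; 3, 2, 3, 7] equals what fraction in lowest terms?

Fold from the inside: start with 7/1.
  3 + 1/7 = 22/7
  2 + 7/22 = 51/22
  3 + 22/51 = 175/51
  1 + 51/175 = 226/175

226/175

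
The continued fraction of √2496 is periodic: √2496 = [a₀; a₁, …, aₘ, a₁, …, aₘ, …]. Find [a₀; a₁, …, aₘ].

a₀ = ⌊√2496⌋ = 49.
With m₀=0, d₀=1 and mₖ₊₁ = dₖaₖ − mₖ, dₖ₊₁ = (n − mₖ₊₁²)/dₖ, aₖ₊₁ = ⌊(a₀+mₖ₊₁)/dₖ₊₁⌋:
  k=1: m=49, d=95, a=1
  k=2: m=46, d=4, a=23
  k=3: m=46, d=95, a=1
  k=4: m=49, d=1, a=98
d=1 and a=2a₀=98 at k=4, so the next step gives (m, d) = (49, 95) again — its k=1 value — and the period has length 4.

[49; 1, 23, 1, 98]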